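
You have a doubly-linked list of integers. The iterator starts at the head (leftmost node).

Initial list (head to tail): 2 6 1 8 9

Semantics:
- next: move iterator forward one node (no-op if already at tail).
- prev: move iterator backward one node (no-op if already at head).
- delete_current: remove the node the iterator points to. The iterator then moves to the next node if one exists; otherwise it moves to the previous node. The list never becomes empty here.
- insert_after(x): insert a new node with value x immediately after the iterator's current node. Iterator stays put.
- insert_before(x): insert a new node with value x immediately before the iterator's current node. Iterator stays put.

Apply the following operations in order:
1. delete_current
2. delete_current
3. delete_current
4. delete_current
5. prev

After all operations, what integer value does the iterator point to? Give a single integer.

After 1 (delete_current): list=[6, 1, 8, 9] cursor@6
After 2 (delete_current): list=[1, 8, 9] cursor@1
After 3 (delete_current): list=[8, 9] cursor@8
After 4 (delete_current): list=[9] cursor@9
After 5 (prev): list=[9] cursor@9

Answer: 9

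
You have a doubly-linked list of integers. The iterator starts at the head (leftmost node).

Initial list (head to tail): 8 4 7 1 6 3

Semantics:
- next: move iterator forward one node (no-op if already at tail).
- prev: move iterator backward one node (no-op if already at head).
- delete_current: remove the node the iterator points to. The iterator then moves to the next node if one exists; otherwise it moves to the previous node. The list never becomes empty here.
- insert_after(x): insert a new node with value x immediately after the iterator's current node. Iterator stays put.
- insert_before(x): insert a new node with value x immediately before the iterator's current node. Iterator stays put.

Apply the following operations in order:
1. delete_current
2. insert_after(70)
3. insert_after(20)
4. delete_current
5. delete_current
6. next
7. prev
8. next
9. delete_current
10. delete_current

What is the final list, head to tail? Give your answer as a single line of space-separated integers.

After 1 (delete_current): list=[4, 7, 1, 6, 3] cursor@4
After 2 (insert_after(70)): list=[4, 70, 7, 1, 6, 3] cursor@4
After 3 (insert_after(20)): list=[4, 20, 70, 7, 1, 6, 3] cursor@4
After 4 (delete_current): list=[20, 70, 7, 1, 6, 3] cursor@20
After 5 (delete_current): list=[70, 7, 1, 6, 3] cursor@70
After 6 (next): list=[70, 7, 1, 6, 3] cursor@7
After 7 (prev): list=[70, 7, 1, 6, 3] cursor@70
After 8 (next): list=[70, 7, 1, 6, 3] cursor@7
After 9 (delete_current): list=[70, 1, 6, 3] cursor@1
After 10 (delete_current): list=[70, 6, 3] cursor@6

Answer: 70 6 3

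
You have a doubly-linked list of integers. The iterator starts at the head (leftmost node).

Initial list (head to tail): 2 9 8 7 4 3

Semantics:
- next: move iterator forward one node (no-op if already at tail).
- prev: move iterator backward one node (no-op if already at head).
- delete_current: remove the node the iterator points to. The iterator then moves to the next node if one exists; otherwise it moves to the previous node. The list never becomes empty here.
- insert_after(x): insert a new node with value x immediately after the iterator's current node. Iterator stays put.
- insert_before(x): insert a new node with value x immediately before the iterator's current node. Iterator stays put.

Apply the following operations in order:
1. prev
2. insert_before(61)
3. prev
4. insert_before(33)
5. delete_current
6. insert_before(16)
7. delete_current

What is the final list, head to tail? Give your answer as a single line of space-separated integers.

Answer: 33 16 9 8 7 4 3

Derivation:
After 1 (prev): list=[2, 9, 8, 7, 4, 3] cursor@2
After 2 (insert_before(61)): list=[61, 2, 9, 8, 7, 4, 3] cursor@2
After 3 (prev): list=[61, 2, 9, 8, 7, 4, 3] cursor@61
After 4 (insert_before(33)): list=[33, 61, 2, 9, 8, 7, 4, 3] cursor@61
After 5 (delete_current): list=[33, 2, 9, 8, 7, 4, 3] cursor@2
After 6 (insert_before(16)): list=[33, 16, 2, 9, 8, 7, 4, 3] cursor@2
After 7 (delete_current): list=[33, 16, 9, 8, 7, 4, 3] cursor@9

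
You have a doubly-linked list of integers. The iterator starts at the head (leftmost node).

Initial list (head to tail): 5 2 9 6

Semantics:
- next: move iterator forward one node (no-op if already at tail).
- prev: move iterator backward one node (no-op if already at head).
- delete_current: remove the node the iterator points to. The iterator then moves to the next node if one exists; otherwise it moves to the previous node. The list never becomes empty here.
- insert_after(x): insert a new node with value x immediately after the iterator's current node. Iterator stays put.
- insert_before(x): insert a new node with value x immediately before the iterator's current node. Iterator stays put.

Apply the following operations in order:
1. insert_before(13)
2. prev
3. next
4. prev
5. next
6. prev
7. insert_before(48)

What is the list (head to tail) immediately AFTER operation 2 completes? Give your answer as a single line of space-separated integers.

After 1 (insert_before(13)): list=[13, 5, 2, 9, 6] cursor@5
After 2 (prev): list=[13, 5, 2, 9, 6] cursor@13

Answer: 13 5 2 9 6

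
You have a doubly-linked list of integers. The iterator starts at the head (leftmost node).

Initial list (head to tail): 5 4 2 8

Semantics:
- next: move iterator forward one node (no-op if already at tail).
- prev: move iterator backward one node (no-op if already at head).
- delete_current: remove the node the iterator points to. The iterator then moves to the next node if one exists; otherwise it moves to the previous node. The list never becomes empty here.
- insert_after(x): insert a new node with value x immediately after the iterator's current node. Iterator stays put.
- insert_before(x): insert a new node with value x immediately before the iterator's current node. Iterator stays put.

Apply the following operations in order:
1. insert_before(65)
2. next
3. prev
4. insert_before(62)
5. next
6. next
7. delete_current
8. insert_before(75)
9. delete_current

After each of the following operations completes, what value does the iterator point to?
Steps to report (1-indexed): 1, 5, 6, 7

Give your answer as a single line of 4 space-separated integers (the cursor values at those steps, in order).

Answer: 5 4 2 8

Derivation:
After 1 (insert_before(65)): list=[65, 5, 4, 2, 8] cursor@5
After 2 (next): list=[65, 5, 4, 2, 8] cursor@4
After 3 (prev): list=[65, 5, 4, 2, 8] cursor@5
After 4 (insert_before(62)): list=[65, 62, 5, 4, 2, 8] cursor@5
After 5 (next): list=[65, 62, 5, 4, 2, 8] cursor@4
After 6 (next): list=[65, 62, 5, 4, 2, 8] cursor@2
After 7 (delete_current): list=[65, 62, 5, 4, 8] cursor@8
After 8 (insert_before(75)): list=[65, 62, 5, 4, 75, 8] cursor@8
After 9 (delete_current): list=[65, 62, 5, 4, 75] cursor@75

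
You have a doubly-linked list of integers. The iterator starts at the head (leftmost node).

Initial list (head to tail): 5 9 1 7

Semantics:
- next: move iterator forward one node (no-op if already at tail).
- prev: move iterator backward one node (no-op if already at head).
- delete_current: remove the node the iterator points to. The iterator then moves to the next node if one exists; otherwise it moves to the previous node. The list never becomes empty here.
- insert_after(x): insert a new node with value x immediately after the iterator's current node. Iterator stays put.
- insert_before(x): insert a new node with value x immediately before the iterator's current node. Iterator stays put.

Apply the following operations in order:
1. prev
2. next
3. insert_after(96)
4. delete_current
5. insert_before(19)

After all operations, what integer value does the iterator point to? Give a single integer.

After 1 (prev): list=[5, 9, 1, 7] cursor@5
After 2 (next): list=[5, 9, 1, 7] cursor@9
After 3 (insert_after(96)): list=[5, 9, 96, 1, 7] cursor@9
After 4 (delete_current): list=[5, 96, 1, 7] cursor@96
After 5 (insert_before(19)): list=[5, 19, 96, 1, 7] cursor@96

Answer: 96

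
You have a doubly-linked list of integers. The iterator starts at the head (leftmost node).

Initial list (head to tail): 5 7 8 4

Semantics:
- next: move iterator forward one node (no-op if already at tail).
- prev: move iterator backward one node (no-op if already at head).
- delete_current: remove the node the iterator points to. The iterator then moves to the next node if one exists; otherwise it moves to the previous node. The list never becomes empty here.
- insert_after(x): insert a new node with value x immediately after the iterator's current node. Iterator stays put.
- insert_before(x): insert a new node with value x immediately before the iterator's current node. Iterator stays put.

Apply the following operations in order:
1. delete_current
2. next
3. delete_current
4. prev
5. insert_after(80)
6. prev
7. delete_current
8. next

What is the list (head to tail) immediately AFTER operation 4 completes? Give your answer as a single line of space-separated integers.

Answer: 7 4

Derivation:
After 1 (delete_current): list=[7, 8, 4] cursor@7
After 2 (next): list=[7, 8, 4] cursor@8
After 3 (delete_current): list=[7, 4] cursor@4
After 4 (prev): list=[7, 4] cursor@7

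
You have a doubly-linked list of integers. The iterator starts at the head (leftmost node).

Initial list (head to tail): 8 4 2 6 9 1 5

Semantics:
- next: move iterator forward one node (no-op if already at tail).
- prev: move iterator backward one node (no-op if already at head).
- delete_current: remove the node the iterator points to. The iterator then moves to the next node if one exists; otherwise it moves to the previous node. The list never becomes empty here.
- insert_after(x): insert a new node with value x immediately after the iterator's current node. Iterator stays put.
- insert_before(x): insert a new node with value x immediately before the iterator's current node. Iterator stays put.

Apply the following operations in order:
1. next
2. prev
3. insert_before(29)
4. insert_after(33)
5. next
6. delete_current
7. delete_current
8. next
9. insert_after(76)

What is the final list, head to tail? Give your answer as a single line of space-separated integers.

After 1 (next): list=[8, 4, 2, 6, 9, 1, 5] cursor@4
After 2 (prev): list=[8, 4, 2, 6, 9, 1, 5] cursor@8
After 3 (insert_before(29)): list=[29, 8, 4, 2, 6, 9, 1, 5] cursor@8
After 4 (insert_after(33)): list=[29, 8, 33, 4, 2, 6, 9, 1, 5] cursor@8
After 5 (next): list=[29, 8, 33, 4, 2, 6, 9, 1, 5] cursor@33
After 6 (delete_current): list=[29, 8, 4, 2, 6, 9, 1, 5] cursor@4
After 7 (delete_current): list=[29, 8, 2, 6, 9, 1, 5] cursor@2
After 8 (next): list=[29, 8, 2, 6, 9, 1, 5] cursor@6
After 9 (insert_after(76)): list=[29, 8, 2, 6, 76, 9, 1, 5] cursor@6

Answer: 29 8 2 6 76 9 1 5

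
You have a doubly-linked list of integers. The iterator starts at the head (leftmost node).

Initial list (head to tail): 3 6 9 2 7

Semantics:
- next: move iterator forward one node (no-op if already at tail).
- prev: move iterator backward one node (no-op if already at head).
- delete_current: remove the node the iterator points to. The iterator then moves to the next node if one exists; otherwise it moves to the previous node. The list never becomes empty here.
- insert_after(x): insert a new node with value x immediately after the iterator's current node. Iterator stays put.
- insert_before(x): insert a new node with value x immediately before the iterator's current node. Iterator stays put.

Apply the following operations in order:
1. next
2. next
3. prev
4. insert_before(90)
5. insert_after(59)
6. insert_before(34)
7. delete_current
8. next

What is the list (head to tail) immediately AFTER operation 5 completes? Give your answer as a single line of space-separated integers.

Answer: 3 90 6 59 9 2 7

Derivation:
After 1 (next): list=[3, 6, 9, 2, 7] cursor@6
After 2 (next): list=[3, 6, 9, 2, 7] cursor@9
After 3 (prev): list=[3, 6, 9, 2, 7] cursor@6
After 4 (insert_before(90)): list=[3, 90, 6, 9, 2, 7] cursor@6
After 5 (insert_after(59)): list=[3, 90, 6, 59, 9, 2, 7] cursor@6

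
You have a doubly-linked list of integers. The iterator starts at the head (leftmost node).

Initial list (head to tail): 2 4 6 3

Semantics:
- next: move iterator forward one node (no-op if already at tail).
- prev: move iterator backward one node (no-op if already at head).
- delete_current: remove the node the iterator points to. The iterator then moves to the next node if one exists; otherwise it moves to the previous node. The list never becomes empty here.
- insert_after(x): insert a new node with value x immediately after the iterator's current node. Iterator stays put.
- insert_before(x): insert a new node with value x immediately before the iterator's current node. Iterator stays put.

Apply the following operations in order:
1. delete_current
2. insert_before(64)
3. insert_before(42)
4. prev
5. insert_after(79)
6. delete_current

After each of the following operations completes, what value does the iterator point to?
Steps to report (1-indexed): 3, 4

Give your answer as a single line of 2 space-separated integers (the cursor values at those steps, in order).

Answer: 4 42

Derivation:
After 1 (delete_current): list=[4, 6, 3] cursor@4
After 2 (insert_before(64)): list=[64, 4, 6, 3] cursor@4
After 3 (insert_before(42)): list=[64, 42, 4, 6, 3] cursor@4
After 4 (prev): list=[64, 42, 4, 6, 3] cursor@42
After 5 (insert_after(79)): list=[64, 42, 79, 4, 6, 3] cursor@42
After 6 (delete_current): list=[64, 79, 4, 6, 3] cursor@79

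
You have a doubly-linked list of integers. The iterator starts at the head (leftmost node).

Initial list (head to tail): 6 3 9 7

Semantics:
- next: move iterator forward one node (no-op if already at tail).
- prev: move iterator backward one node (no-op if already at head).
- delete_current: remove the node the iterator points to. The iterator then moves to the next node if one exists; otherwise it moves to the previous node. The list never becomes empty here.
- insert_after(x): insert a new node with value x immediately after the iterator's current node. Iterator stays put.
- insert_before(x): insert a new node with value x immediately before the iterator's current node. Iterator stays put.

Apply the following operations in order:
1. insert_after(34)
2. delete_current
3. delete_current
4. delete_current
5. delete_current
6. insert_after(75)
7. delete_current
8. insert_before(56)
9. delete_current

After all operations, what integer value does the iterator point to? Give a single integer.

After 1 (insert_after(34)): list=[6, 34, 3, 9, 7] cursor@6
After 2 (delete_current): list=[34, 3, 9, 7] cursor@34
After 3 (delete_current): list=[3, 9, 7] cursor@3
After 4 (delete_current): list=[9, 7] cursor@9
After 5 (delete_current): list=[7] cursor@7
After 6 (insert_after(75)): list=[7, 75] cursor@7
After 7 (delete_current): list=[75] cursor@75
After 8 (insert_before(56)): list=[56, 75] cursor@75
After 9 (delete_current): list=[56] cursor@56

Answer: 56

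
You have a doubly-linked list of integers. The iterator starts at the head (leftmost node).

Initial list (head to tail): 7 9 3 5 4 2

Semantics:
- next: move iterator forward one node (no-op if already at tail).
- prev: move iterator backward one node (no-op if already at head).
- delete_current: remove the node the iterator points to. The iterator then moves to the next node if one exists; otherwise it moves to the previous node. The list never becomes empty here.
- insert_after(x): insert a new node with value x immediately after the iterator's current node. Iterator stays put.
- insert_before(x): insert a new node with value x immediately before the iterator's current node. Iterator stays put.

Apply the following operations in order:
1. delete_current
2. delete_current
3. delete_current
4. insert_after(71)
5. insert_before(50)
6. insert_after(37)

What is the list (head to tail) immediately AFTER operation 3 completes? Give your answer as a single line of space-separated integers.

Answer: 5 4 2

Derivation:
After 1 (delete_current): list=[9, 3, 5, 4, 2] cursor@9
After 2 (delete_current): list=[3, 5, 4, 2] cursor@3
After 3 (delete_current): list=[5, 4, 2] cursor@5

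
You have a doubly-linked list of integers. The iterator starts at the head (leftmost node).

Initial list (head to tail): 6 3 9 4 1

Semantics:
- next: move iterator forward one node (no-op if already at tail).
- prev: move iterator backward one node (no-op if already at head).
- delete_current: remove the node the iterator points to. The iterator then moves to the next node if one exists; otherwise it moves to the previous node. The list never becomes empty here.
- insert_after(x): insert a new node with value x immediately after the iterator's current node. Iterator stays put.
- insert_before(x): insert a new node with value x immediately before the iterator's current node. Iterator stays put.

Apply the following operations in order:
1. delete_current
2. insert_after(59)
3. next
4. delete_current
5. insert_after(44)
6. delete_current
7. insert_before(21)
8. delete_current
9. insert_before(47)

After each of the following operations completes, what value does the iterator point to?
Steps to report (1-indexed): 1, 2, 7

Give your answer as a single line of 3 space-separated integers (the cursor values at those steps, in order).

After 1 (delete_current): list=[3, 9, 4, 1] cursor@3
After 2 (insert_after(59)): list=[3, 59, 9, 4, 1] cursor@3
After 3 (next): list=[3, 59, 9, 4, 1] cursor@59
After 4 (delete_current): list=[3, 9, 4, 1] cursor@9
After 5 (insert_after(44)): list=[3, 9, 44, 4, 1] cursor@9
After 6 (delete_current): list=[3, 44, 4, 1] cursor@44
After 7 (insert_before(21)): list=[3, 21, 44, 4, 1] cursor@44
After 8 (delete_current): list=[3, 21, 4, 1] cursor@4
After 9 (insert_before(47)): list=[3, 21, 47, 4, 1] cursor@4

Answer: 3 3 44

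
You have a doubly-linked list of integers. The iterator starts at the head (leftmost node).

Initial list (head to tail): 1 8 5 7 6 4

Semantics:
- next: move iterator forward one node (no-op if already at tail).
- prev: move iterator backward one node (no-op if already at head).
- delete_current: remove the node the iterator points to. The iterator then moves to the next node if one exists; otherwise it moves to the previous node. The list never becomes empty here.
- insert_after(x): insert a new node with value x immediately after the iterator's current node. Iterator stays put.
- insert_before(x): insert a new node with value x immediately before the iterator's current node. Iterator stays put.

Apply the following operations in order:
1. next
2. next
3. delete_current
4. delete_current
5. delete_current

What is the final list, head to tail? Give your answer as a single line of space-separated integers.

Answer: 1 8 4

Derivation:
After 1 (next): list=[1, 8, 5, 7, 6, 4] cursor@8
After 2 (next): list=[1, 8, 5, 7, 6, 4] cursor@5
After 3 (delete_current): list=[1, 8, 7, 6, 4] cursor@7
After 4 (delete_current): list=[1, 8, 6, 4] cursor@6
After 5 (delete_current): list=[1, 8, 4] cursor@4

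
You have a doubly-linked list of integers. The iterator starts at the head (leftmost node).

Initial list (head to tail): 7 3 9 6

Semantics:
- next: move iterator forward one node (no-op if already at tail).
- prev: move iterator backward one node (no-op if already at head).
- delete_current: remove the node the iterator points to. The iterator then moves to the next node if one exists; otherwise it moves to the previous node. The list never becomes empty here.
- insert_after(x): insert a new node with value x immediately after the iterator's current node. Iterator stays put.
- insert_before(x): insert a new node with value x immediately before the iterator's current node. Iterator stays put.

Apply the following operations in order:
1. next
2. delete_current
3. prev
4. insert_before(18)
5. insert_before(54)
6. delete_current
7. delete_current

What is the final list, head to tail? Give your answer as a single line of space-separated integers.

Answer: 18 54 6

Derivation:
After 1 (next): list=[7, 3, 9, 6] cursor@3
After 2 (delete_current): list=[7, 9, 6] cursor@9
After 3 (prev): list=[7, 9, 6] cursor@7
After 4 (insert_before(18)): list=[18, 7, 9, 6] cursor@7
After 5 (insert_before(54)): list=[18, 54, 7, 9, 6] cursor@7
After 6 (delete_current): list=[18, 54, 9, 6] cursor@9
After 7 (delete_current): list=[18, 54, 6] cursor@6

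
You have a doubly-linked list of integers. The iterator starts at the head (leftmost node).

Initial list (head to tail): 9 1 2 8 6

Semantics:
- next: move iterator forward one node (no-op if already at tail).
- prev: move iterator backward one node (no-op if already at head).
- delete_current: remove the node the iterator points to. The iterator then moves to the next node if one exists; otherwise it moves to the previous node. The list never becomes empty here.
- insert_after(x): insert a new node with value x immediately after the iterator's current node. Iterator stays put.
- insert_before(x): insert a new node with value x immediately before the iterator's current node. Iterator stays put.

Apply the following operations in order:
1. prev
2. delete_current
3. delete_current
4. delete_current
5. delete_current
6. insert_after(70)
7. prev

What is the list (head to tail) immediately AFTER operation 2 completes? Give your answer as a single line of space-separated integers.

After 1 (prev): list=[9, 1, 2, 8, 6] cursor@9
After 2 (delete_current): list=[1, 2, 8, 6] cursor@1

Answer: 1 2 8 6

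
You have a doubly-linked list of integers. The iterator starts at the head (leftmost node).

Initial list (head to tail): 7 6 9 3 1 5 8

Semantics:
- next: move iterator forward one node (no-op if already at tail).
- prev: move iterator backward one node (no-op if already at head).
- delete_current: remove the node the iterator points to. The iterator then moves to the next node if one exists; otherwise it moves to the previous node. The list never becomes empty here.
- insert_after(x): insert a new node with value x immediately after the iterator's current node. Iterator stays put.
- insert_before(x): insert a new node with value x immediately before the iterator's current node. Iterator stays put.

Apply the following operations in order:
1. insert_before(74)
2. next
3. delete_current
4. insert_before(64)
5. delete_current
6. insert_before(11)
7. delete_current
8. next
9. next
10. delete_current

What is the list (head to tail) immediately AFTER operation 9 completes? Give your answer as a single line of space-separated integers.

Answer: 74 7 64 11 1 5 8

Derivation:
After 1 (insert_before(74)): list=[74, 7, 6, 9, 3, 1, 5, 8] cursor@7
After 2 (next): list=[74, 7, 6, 9, 3, 1, 5, 8] cursor@6
After 3 (delete_current): list=[74, 7, 9, 3, 1, 5, 8] cursor@9
After 4 (insert_before(64)): list=[74, 7, 64, 9, 3, 1, 5, 8] cursor@9
After 5 (delete_current): list=[74, 7, 64, 3, 1, 5, 8] cursor@3
After 6 (insert_before(11)): list=[74, 7, 64, 11, 3, 1, 5, 8] cursor@3
After 7 (delete_current): list=[74, 7, 64, 11, 1, 5, 8] cursor@1
After 8 (next): list=[74, 7, 64, 11, 1, 5, 8] cursor@5
After 9 (next): list=[74, 7, 64, 11, 1, 5, 8] cursor@8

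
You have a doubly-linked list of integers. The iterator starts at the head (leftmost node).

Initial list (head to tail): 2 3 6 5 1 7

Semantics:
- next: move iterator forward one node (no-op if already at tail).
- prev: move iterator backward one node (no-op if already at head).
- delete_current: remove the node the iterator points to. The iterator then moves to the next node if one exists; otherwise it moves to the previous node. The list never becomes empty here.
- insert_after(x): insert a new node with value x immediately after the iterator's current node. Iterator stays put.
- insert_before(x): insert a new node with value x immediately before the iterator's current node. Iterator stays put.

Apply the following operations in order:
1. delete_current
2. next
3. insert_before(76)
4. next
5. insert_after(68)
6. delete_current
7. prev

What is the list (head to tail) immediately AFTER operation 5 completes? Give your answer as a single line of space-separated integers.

Answer: 3 76 6 5 68 1 7

Derivation:
After 1 (delete_current): list=[3, 6, 5, 1, 7] cursor@3
After 2 (next): list=[3, 6, 5, 1, 7] cursor@6
After 3 (insert_before(76)): list=[3, 76, 6, 5, 1, 7] cursor@6
After 4 (next): list=[3, 76, 6, 5, 1, 7] cursor@5
After 5 (insert_after(68)): list=[3, 76, 6, 5, 68, 1, 7] cursor@5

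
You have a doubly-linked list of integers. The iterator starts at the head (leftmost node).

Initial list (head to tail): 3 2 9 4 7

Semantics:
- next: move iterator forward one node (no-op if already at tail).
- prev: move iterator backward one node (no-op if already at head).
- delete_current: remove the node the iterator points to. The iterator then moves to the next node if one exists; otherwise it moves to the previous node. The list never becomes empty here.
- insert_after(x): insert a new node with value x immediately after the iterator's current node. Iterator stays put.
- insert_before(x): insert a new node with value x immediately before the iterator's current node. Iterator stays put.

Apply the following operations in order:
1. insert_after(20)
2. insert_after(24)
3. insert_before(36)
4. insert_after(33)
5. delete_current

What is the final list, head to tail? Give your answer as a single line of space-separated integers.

Answer: 36 33 24 20 2 9 4 7

Derivation:
After 1 (insert_after(20)): list=[3, 20, 2, 9, 4, 7] cursor@3
After 2 (insert_after(24)): list=[3, 24, 20, 2, 9, 4, 7] cursor@3
After 3 (insert_before(36)): list=[36, 3, 24, 20, 2, 9, 4, 7] cursor@3
After 4 (insert_after(33)): list=[36, 3, 33, 24, 20, 2, 9, 4, 7] cursor@3
After 5 (delete_current): list=[36, 33, 24, 20, 2, 9, 4, 7] cursor@33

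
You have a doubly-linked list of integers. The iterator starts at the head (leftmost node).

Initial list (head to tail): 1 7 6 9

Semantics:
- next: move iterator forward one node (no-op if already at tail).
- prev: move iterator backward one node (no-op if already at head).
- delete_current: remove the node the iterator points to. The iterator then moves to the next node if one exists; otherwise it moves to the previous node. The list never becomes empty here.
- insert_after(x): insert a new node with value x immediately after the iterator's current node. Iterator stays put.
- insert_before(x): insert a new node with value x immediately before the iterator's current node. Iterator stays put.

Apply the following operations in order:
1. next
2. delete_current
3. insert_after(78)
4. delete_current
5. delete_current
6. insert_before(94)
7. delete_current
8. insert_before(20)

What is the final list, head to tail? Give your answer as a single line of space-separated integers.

Answer: 1 20 94

Derivation:
After 1 (next): list=[1, 7, 6, 9] cursor@7
After 2 (delete_current): list=[1, 6, 9] cursor@6
After 3 (insert_after(78)): list=[1, 6, 78, 9] cursor@6
After 4 (delete_current): list=[1, 78, 9] cursor@78
After 5 (delete_current): list=[1, 9] cursor@9
After 6 (insert_before(94)): list=[1, 94, 9] cursor@9
After 7 (delete_current): list=[1, 94] cursor@94
After 8 (insert_before(20)): list=[1, 20, 94] cursor@94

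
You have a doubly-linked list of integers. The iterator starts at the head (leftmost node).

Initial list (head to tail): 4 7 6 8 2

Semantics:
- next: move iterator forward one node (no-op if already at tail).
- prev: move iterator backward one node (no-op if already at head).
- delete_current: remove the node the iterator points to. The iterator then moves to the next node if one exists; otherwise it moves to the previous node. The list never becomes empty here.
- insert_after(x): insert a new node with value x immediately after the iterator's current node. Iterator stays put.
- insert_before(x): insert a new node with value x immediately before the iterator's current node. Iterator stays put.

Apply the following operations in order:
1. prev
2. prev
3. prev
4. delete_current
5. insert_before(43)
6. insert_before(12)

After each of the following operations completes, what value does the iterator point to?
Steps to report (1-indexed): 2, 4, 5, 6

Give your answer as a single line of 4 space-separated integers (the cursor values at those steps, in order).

After 1 (prev): list=[4, 7, 6, 8, 2] cursor@4
After 2 (prev): list=[4, 7, 6, 8, 2] cursor@4
After 3 (prev): list=[4, 7, 6, 8, 2] cursor@4
After 4 (delete_current): list=[7, 6, 8, 2] cursor@7
After 5 (insert_before(43)): list=[43, 7, 6, 8, 2] cursor@7
After 6 (insert_before(12)): list=[43, 12, 7, 6, 8, 2] cursor@7

Answer: 4 7 7 7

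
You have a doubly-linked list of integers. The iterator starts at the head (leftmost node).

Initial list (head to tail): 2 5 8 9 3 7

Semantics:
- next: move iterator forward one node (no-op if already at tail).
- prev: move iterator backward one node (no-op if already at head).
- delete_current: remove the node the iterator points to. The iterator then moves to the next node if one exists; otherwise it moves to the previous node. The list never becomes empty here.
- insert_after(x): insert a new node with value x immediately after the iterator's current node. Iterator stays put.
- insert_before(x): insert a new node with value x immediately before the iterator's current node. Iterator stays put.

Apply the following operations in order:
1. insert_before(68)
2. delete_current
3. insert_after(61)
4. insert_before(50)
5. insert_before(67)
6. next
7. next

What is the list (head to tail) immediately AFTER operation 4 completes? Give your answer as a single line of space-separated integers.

Answer: 68 50 5 61 8 9 3 7

Derivation:
After 1 (insert_before(68)): list=[68, 2, 5, 8, 9, 3, 7] cursor@2
After 2 (delete_current): list=[68, 5, 8, 9, 3, 7] cursor@5
After 3 (insert_after(61)): list=[68, 5, 61, 8, 9, 3, 7] cursor@5
After 4 (insert_before(50)): list=[68, 50, 5, 61, 8, 9, 3, 7] cursor@5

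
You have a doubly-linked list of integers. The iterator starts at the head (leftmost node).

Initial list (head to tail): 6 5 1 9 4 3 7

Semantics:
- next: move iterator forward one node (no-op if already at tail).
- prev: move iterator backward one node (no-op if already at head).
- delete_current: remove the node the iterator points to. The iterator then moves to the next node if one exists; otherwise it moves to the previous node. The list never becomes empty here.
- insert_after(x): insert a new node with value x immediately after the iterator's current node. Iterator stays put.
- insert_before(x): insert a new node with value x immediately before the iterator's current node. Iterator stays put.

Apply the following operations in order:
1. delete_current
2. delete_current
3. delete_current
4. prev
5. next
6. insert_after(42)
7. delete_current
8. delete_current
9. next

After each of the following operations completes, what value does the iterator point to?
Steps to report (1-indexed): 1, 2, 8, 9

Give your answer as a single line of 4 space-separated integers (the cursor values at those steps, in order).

Answer: 5 1 3 7

Derivation:
After 1 (delete_current): list=[5, 1, 9, 4, 3, 7] cursor@5
After 2 (delete_current): list=[1, 9, 4, 3, 7] cursor@1
After 3 (delete_current): list=[9, 4, 3, 7] cursor@9
After 4 (prev): list=[9, 4, 3, 7] cursor@9
After 5 (next): list=[9, 4, 3, 7] cursor@4
After 6 (insert_after(42)): list=[9, 4, 42, 3, 7] cursor@4
After 7 (delete_current): list=[9, 42, 3, 7] cursor@42
After 8 (delete_current): list=[9, 3, 7] cursor@3
After 9 (next): list=[9, 3, 7] cursor@7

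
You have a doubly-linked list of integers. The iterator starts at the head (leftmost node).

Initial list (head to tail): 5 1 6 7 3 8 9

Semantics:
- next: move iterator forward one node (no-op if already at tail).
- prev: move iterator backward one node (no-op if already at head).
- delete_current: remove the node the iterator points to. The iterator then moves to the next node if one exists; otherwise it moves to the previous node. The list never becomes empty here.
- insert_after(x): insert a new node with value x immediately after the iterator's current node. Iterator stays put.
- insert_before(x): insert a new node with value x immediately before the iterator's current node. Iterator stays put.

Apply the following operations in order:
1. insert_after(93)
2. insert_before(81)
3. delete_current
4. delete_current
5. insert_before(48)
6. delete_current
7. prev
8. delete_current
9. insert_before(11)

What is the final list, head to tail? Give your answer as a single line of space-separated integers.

Answer: 81 11 6 7 3 8 9

Derivation:
After 1 (insert_after(93)): list=[5, 93, 1, 6, 7, 3, 8, 9] cursor@5
After 2 (insert_before(81)): list=[81, 5, 93, 1, 6, 7, 3, 8, 9] cursor@5
After 3 (delete_current): list=[81, 93, 1, 6, 7, 3, 8, 9] cursor@93
After 4 (delete_current): list=[81, 1, 6, 7, 3, 8, 9] cursor@1
After 5 (insert_before(48)): list=[81, 48, 1, 6, 7, 3, 8, 9] cursor@1
After 6 (delete_current): list=[81, 48, 6, 7, 3, 8, 9] cursor@6
After 7 (prev): list=[81, 48, 6, 7, 3, 8, 9] cursor@48
After 8 (delete_current): list=[81, 6, 7, 3, 8, 9] cursor@6
After 9 (insert_before(11)): list=[81, 11, 6, 7, 3, 8, 9] cursor@6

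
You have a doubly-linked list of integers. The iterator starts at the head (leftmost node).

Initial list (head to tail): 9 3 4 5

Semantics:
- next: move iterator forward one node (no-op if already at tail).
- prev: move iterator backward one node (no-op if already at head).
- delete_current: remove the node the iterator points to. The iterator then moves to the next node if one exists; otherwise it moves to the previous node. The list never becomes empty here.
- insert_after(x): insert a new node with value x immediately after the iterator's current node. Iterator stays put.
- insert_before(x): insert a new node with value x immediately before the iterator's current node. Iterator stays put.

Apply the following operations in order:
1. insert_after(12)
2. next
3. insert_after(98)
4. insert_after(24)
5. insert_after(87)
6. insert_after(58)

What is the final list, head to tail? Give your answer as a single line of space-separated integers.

Answer: 9 12 58 87 24 98 3 4 5

Derivation:
After 1 (insert_after(12)): list=[9, 12, 3, 4, 5] cursor@9
After 2 (next): list=[9, 12, 3, 4, 5] cursor@12
After 3 (insert_after(98)): list=[9, 12, 98, 3, 4, 5] cursor@12
After 4 (insert_after(24)): list=[9, 12, 24, 98, 3, 4, 5] cursor@12
After 5 (insert_after(87)): list=[9, 12, 87, 24, 98, 3, 4, 5] cursor@12
After 6 (insert_after(58)): list=[9, 12, 58, 87, 24, 98, 3, 4, 5] cursor@12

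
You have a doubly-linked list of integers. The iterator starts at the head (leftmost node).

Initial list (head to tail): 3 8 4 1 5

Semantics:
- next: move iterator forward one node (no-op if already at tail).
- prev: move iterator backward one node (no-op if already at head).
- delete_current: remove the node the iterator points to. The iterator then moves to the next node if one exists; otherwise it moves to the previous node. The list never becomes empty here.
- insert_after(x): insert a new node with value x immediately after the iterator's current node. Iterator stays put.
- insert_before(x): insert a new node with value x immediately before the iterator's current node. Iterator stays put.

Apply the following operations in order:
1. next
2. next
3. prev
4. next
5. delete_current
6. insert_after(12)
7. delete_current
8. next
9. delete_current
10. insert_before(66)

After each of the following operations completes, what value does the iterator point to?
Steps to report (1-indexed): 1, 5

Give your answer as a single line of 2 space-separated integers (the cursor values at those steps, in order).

After 1 (next): list=[3, 8, 4, 1, 5] cursor@8
After 2 (next): list=[3, 8, 4, 1, 5] cursor@4
After 3 (prev): list=[3, 8, 4, 1, 5] cursor@8
After 4 (next): list=[3, 8, 4, 1, 5] cursor@4
After 5 (delete_current): list=[3, 8, 1, 5] cursor@1
After 6 (insert_after(12)): list=[3, 8, 1, 12, 5] cursor@1
After 7 (delete_current): list=[3, 8, 12, 5] cursor@12
After 8 (next): list=[3, 8, 12, 5] cursor@5
After 9 (delete_current): list=[3, 8, 12] cursor@12
After 10 (insert_before(66)): list=[3, 8, 66, 12] cursor@12

Answer: 8 1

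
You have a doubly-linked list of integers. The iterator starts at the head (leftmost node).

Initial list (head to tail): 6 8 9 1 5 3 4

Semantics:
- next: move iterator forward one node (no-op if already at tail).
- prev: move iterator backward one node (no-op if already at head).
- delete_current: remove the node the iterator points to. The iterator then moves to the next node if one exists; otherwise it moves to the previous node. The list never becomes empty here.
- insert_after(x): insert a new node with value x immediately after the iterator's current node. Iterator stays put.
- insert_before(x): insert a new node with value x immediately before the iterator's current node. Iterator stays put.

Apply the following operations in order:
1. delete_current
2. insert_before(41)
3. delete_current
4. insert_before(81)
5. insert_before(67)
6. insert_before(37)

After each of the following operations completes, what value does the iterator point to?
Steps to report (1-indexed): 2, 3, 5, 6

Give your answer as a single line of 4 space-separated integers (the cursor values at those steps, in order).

Answer: 8 9 9 9

Derivation:
After 1 (delete_current): list=[8, 9, 1, 5, 3, 4] cursor@8
After 2 (insert_before(41)): list=[41, 8, 9, 1, 5, 3, 4] cursor@8
After 3 (delete_current): list=[41, 9, 1, 5, 3, 4] cursor@9
After 4 (insert_before(81)): list=[41, 81, 9, 1, 5, 3, 4] cursor@9
After 5 (insert_before(67)): list=[41, 81, 67, 9, 1, 5, 3, 4] cursor@9
After 6 (insert_before(37)): list=[41, 81, 67, 37, 9, 1, 5, 3, 4] cursor@9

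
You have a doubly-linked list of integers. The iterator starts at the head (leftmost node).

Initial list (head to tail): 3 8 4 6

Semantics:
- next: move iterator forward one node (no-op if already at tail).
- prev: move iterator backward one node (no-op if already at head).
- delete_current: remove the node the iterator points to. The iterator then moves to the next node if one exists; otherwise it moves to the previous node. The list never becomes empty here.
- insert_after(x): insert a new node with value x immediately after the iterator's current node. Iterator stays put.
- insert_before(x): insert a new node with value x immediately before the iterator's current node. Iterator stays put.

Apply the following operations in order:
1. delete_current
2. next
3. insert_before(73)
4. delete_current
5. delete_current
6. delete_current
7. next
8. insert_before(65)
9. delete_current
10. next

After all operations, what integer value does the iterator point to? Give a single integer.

After 1 (delete_current): list=[8, 4, 6] cursor@8
After 2 (next): list=[8, 4, 6] cursor@4
After 3 (insert_before(73)): list=[8, 73, 4, 6] cursor@4
After 4 (delete_current): list=[8, 73, 6] cursor@6
After 5 (delete_current): list=[8, 73] cursor@73
After 6 (delete_current): list=[8] cursor@8
After 7 (next): list=[8] cursor@8
After 8 (insert_before(65)): list=[65, 8] cursor@8
After 9 (delete_current): list=[65] cursor@65
After 10 (next): list=[65] cursor@65

Answer: 65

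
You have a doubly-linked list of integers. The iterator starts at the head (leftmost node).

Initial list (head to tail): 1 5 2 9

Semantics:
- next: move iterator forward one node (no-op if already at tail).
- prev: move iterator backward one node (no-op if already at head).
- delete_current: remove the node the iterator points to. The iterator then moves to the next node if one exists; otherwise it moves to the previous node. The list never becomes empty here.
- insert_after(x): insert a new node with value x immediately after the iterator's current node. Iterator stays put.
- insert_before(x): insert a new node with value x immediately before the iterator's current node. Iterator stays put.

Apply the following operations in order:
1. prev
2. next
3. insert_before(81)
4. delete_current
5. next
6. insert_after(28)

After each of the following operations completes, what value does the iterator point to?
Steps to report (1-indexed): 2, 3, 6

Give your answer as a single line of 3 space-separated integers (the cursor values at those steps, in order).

After 1 (prev): list=[1, 5, 2, 9] cursor@1
After 2 (next): list=[1, 5, 2, 9] cursor@5
After 3 (insert_before(81)): list=[1, 81, 5, 2, 9] cursor@5
After 4 (delete_current): list=[1, 81, 2, 9] cursor@2
After 5 (next): list=[1, 81, 2, 9] cursor@9
After 6 (insert_after(28)): list=[1, 81, 2, 9, 28] cursor@9

Answer: 5 5 9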